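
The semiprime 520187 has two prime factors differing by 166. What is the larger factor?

Since p = q + 166, we have 520187 = q(q + 166), so q² + 166q − 520187 = 0.
Discriminant: 166² + 4·520187 = 27556 + 2080748 = 2108304; √2108304 = 1452.
q = (−166 + 1452)/2 = 643, and p = q + 166 = 809.
Check: 643 · 809 = 520187.

809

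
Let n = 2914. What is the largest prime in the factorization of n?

2914 = 2 · 1457
1457 = 31 · 47
47 is prime.
So 2914 = 2 · 31 · 47; the largest prime factor is 47.

47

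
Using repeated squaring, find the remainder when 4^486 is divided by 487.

1

4^1 ≡ 4 (mod 487)
4^2 ≡ 4^2 = 16 ≡ 16 (mod 487)
4^4 ≡ 16^2 = 256 ≡ 256 (mod 487)
4^8 ≡ 256^2 = 65536 ≡ 278 (mod 487)
4^16 ≡ 278^2 = 77284 ≡ 338 (mod 487)
4^32 ≡ 338^2 = 114244 ≡ 286 (mod 487)
4^64 ≡ 286^2 = 81796 ≡ 467 (mod 487)
4^128 ≡ 467^2 = 218089 ≡ 400 (mod 487)
4^256 ≡ 400^2 = 160000 ≡ 264 (mod 487)
486 = 256 + 128 + 64 + 32 + 4 + 2 in binary powers of 2.
So 4^486 ≡ 264 · 400 · 467 · 286 · 256 · 16 ≡ 1 (mod 487).
Since the result is 1, base 4 gives no evidence that 487 is composite.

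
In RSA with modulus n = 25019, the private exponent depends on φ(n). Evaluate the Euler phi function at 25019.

24696

Factor: 25019 = 127 · 197.
φ(25019) = (127−1) · (197−1) = 126 · 196 = 24696.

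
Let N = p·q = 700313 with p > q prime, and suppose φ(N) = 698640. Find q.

821

φ(n) = (p−1)(q−1) = n − (p+q) + 1, so p + q = 700313 − 698640 + 1 = 1674.
p and q are the roots of t² − 1674t + 700313 = 0.
Discriminant: 1674² − 4·700313 = 2802276 − 2801252 = 1024; √1024 = 32.
q = (1674 − 32)/2 = 821, p = (1674 + 32)/2 = 853.
Check: 821 · 853 = 700313.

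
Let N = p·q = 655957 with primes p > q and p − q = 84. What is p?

853

Since p = q + 84, we have 655957 = q(q + 84), so q² + 84q − 655957 = 0.
Discriminant: 84² + 4·655957 = 7056 + 2623828 = 2630884; √2630884 = 1622.
q = (−84 + 1622)/2 = 769, and p = q + 84 = 853.
Check: 769 · 853 = 655957.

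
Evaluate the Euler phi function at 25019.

Factor: 25019 = 127 · 197.
φ(25019) = (127−1) · (197−1) = 126 · 196 = 24696.

24696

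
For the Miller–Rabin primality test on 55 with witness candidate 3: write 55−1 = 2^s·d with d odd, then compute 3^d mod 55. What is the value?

42

55 − 1 = 54 = 2^1 · 27, so d = 27.
3^1 ≡ 3 (mod 55)
3^2 ≡ 3^2 = 9 ≡ 9 (mod 55)
3^4 ≡ 9^2 = 81 ≡ 26 (mod 55)
3^8 ≡ 26^2 = 676 ≡ 16 (mod 55)
3^16 ≡ 16^2 = 256 ≡ 36 (mod 55)
27 = 16 + 8 + 2 + 1 in binary powers of 2.
So 3^27 ≡ 36 · 16 · 9 · 3 ≡ 42 (mod 55).
Squaring chain: 42; never reaches −1, so base 3 is a Miller–Rabin witness that 55 is composite.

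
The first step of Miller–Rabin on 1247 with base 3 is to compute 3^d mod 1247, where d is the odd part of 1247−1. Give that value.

824

1247 − 1 = 1246 = 2^1 · 623, so d = 623.
3^1 ≡ 3 (mod 1247)
3^2 ≡ 3^2 = 9 ≡ 9 (mod 1247)
3^4 ≡ 9^2 = 81 ≡ 81 (mod 1247)
3^8 ≡ 81^2 = 6561 ≡ 326 (mod 1247)
3^16 ≡ 326^2 = 106276 ≡ 281 (mod 1247)
3^32 ≡ 281^2 = 78961 ≡ 400 (mod 1247)
3^64 ≡ 400^2 = 160000 ≡ 384 (mod 1247)
3^128 ≡ 384^2 = 147456 ≡ 310 (mod 1247)
3^256 ≡ 310^2 = 96100 ≡ 81 (mod 1247)
3^512 ≡ 81^2 = 6561 ≡ 326 (mod 1247)
623 = 512 + 64 + 32 + 8 + 4 + 2 + 1 in binary powers of 2.
So 3^623 ≡ 326 · 384 · 400 · 326 · 81 · 9 · 3 ≡ 824 (mod 1247).
Squaring chain: 824; never reaches −1, so base 3 is a Miller–Rabin witness that 1247 is composite.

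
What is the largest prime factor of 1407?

1407 = 3 · 469
469 = 7 · 67
67 is prime.
So 1407 = 3 · 7 · 67; the largest prime factor is 67.

67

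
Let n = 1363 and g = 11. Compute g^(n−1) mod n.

1193

11^1 ≡ 11 (mod 1363)
11^2 ≡ 11^2 = 121 ≡ 121 (mod 1363)
11^4 ≡ 121^2 = 14641 ≡ 1011 (mod 1363)
11^8 ≡ 1011^2 = 1022121 ≡ 1234 (mod 1363)
11^16 ≡ 1234^2 = 1522756 ≡ 285 (mod 1363)
11^32 ≡ 285^2 = 81225 ≡ 808 (mod 1363)
11^64 ≡ 808^2 = 652864 ≡ 1350 (mod 1363)
11^128 ≡ 1350^2 = 1822500 ≡ 169 (mod 1363)
11^256 ≡ 169^2 = 28561 ≡ 1301 (mod 1363)
11^512 ≡ 1301^2 = 1692601 ≡ 1118 (mod 1363)
11^1024 ≡ 1118^2 = 1249924 ≡ 53 (mod 1363)
1362 = 1024 + 256 + 64 + 16 + 2 in binary powers of 2.
So 11^1362 ≡ 53 · 1301 · 1350 · 285 · 121 ≡ 1193 (mod 1363).
Since 1193 ≠ 1, base 11 is a Fermat witness: 1363 is composite.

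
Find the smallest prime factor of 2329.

17

2329 is odd.
Digit sum 16, not divisible by 3.
Ends in 9: not divisible by 5.
7: 2329 = 7·332 + 5
11: 2329 = 11·211 + 8
13: 2329 = 13·179 + 2
17: 2329 = 17·137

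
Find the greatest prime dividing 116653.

116653 = 31 · 3763
3763 = 53 · 71
71 is prime.
So 116653 = 31 · 53 · 71; the largest prime factor is 71.

71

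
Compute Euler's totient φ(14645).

Factor: 14645 = 5 · 29 · 101.
φ(14645) = (5−1) · (29−1) · (101−1) = 4 · 28 · 100 = 11200.

11200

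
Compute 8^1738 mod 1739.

8^1 ≡ 8 (mod 1739)
8^2 ≡ 8^2 = 64 ≡ 64 (mod 1739)
8^4 ≡ 64^2 = 4096 ≡ 618 (mod 1739)
8^8 ≡ 618^2 = 381924 ≡ 1083 (mod 1739)
8^16 ≡ 1083^2 = 1172889 ≡ 803 (mod 1739)
8^32 ≡ 803^2 = 644809 ≡ 1379 (mod 1739)
8^64 ≡ 1379^2 = 1901641 ≡ 914 (mod 1739)
8^128 ≡ 914^2 = 835396 ≡ 676 (mod 1739)
8^256 ≡ 676^2 = 456976 ≡ 1358 (mod 1739)
8^512 ≡ 1358^2 = 1844164 ≡ 824 (mod 1739)
8^1024 ≡ 824^2 = 678976 ≡ 766 (mod 1739)
1738 = 1024 + 512 + 128 + 64 + 8 + 2 in binary powers of 2.
So 8^1738 ≡ 766 · 824 · 676 · 914 · 1083 · 64 ≡ 159 (mod 1739).
Since 159 ≠ 1, base 8 is a Fermat witness: 1739 is composite.

159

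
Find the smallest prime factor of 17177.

89

17177 is odd.
Digit sum 23, not divisible by 3.
Ends in 7: not divisible by 5.
7: 17177 = 7·2453 + 6
11: 17177 = 11·1561 + 6
13: 17177 = 13·1321 + 4
17: 17177 = 17·1010 + 7
19: 17177 = 19·904 + 1
23: 17177 = 23·746 + 19
29: 17177 = 29·592 + 9
31: 17177 = 31·554 + 3
37: 17177 = 37·464 + 9
41: 17177 = 41·418 + 39
43: 17177 = 43·399 + 20
47: 17177 = 47·365 + 22
53: 17177 = 53·324 + 5
59: 17177 = 59·291 + 8
61: 17177 = 61·281 + 36
67: 17177 = 67·256 + 25
71: 17177 = 71·241 + 66
73: 17177 = 73·235 + 22
79: 17177 = 79·217 + 34
83: 17177 = 83·206 + 79
89: 17177 = 89·193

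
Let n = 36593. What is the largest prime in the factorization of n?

36593 = 23 · 1591
1591 = 37 · 43
43 is prime.
So 36593 = 23 · 37 · 43; the largest prime factor is 43.

43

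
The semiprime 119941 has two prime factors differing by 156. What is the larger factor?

Since p = q + 156, we have 119941 = q(q + 156), so q² + 156q − 119941 = 0.
Discriminant: 156² + 4·119941 = 24336 + 479764 = 504100; √504100 = 710.
q = (−156 + 710)/2 = 277, and p = q + 156 = 433.
Check: 277 · 433 = 119941.

433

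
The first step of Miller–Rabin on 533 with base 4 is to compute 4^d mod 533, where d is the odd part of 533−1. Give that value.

433

533 − 1 = 532 = 2^2 · 133, so d = 133.
4^1 ≡ 4 (mod 533)
4^2 ≡ 4^2 = 16 ≡ 16 (mod 533)
4^4 ≡ 16^2 = 256 ≡ 256 (mod 533)
4^8 ≡ 256^2 = 65536 ≡ 510 (mod 533)
4^16 ≡ 510^2 = 260100 ≡ 529 (mod 533)
4^32 ≡ 529^2 = 279841 ≡ 16 (mod 533)
4^64 ≡ 16^2 = 256 ≡ 256 (mod 533)
4^128 ≡ 256^2 = 65536 ≡ 510 (mod 533)
133 = 128 + 4 + 1 in binary powers of 2.
So 4^133 ≡ 510 · 256 · 4 ≡ 433 (mod 533).
Squaring chain: 433 → 406; never reaches −1, so base 4 is a Miller–Rabin witness that 533 is composite.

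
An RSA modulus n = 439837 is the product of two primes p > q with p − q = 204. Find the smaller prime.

Since p = q + 204, we have 439837 = q(q + 204), so q² + 204q − 439837 = 0.
Discriminant: 204² + 4·439837 = 41616 + 1759348 = 1800964; √1800964 = 1342.
q = (−204 + 1342)/2 = 569, and p = q + 204 = 773.
Check: 569 · 773 = 439837.

569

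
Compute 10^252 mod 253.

10^1 ≡ 10 (mod 253)
10^2 ≡ 10^2 = 100 ≡ 100 (mod 253)
10^4 ≡ 100^2 = 10000 ≡ 133 (mod 253)
10^8 ≡ 133^2 = 17689 ≡ 232 (mod 253)
10^16 ≡ 232^2 = 53824 ≡ 188 (mod 253)
10^32 ≡ 188^2 = 35344 ≡ 177 (mod 253)
10^64 ≡ 177^2 = 31329 ≡ 210 (mod 253)
10^128 ≡ 210^2 = 44100 ≡ 78 (mod 253)
252 = 128 + 64 + 32 + 16 + 8 + 4 in binary powers of 2.
So 10^252 ≡ 78 · 210 · 177 · 188 · 232 · 133 ≡ 177 (mod 253).
Since 177 ≠ 1, base 10 is a Fermat witness: 253 is composite.

177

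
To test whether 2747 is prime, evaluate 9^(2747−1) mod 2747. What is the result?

40

9^1 ≡ 9 (mod 2747)
9^2 ≡ 9^2 = 81 ≡ 81 (mod 2747)
9^4 ≡ 81^2 = 6561 ≡ 1067 (mod 2747)
9^8 ≡ 1067^2 = 1138489 ≡ 1231 (mod 2747)
9^16 ≡ 1231^2 = 1515361 ≡ 1764 (mod 2747)
9^32 ≡ 1764^2 = 3111696 ≡ 2092 (mod 2747)
9^64 ≡ 2092^2 = 4376464 ≡ 493 (mod 2747)
9^128 ≡ 493^2 = 243049 ≡ 1313 (mod 2747)
9^256 ≡ 1313^2 = 1723969 ≡ 1600 (mod 2747)
9^512 ≡ 1600^2 = 2560000 ≡ 2543 (mod 2747)
9^1024 ≡ 2543^2 = 6466849 ≡ 411 (mod 2747)
9^2048 ≡ 411^2 = 168921 ≡ 1354 (mod 2747)
2746 = 2048 + 512 + 128 + 32 + 16 + 8 + 2 in binary powers of 2.
So 9^2746 ≡ 1354 · 2543 · 1313 · 2092 · 1764 · 1231 · 81 ≡ 40 (mod 2747).
Since 40 ≠ 1, base 9 is a Fermat witness: 2747 is composite.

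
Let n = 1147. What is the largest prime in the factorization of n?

37

1147 = 31 · 37
37 is prime.
So 1147 = 31 · 37; the largest prime factor is 37.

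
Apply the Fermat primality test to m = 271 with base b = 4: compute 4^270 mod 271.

4^1 ≡ 4 (mod 271)
4^2 ≡ 4^2 = 16 ≡ 16 (mod 271)
4^4 ≡ 16^2 = 256 ≡ 256 (mod 271)
4^8 ≡ 256^2 = 65536 ≡ 225 (mod 271)
4^16 ≡ 225^2 = 50625 ≡ 219 (mod 271)
4^32 ≡ 219^2 = 47961 ≡ 265 (mod 271)
4^64 ≡ 265^2 = 70225 ≡ 36 (mod 271)
4^128 ≡ 36^2 = 1296 ≡ 212 (mod 271)
4^256 ≡ 212^2 = 44944 ≡ 229 (mod 271)
270 = 256 + 8 + 4 + 2 in binary powers of 2.
So 4^270 ≡ 229 · 225 · 256 · 16 ≡ 1 (mod 271).
Since the result is 1, base 4 gives no evidence that 271 is composite.

1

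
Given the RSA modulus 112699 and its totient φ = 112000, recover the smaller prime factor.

251

φ(n) = (p−1)(q−1) = n − (p+q) + 1, so p + q = 112699 − 112000 + 1 = 700.
p and q are the roots of t² − 700t + 112699 = 0.
Discriminant: 700² − 4·112699 = 490000 − 450796 = 39204; √39204 = 198.
q = (700 − 198)/2 = 251, p = (700 + 198)/2 = 449.
Check: 251 · 449 = 112699.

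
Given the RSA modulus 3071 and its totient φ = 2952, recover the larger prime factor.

φ(n) = (p−1)(q−1) = n − (p+q) + 1, so p + q = 3071 − 2952 + 1 = 120.
p and q are the roots of t² − 120t + 3071 = 0.
Discriminant: 120² − 4·3071 = 14400 − 12284 = 2116; √2116 = 46.
q = (120 − 46)/2 = 37, p = (120 + 46)/2 = 83.
Check: 37 · 83 = 3071.

83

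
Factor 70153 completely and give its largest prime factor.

70153 = 31 · 2263
2263 = 31 · 73
73 is prime.
So 70153 = 31^2 · 73; the largest prime factor is 73.

73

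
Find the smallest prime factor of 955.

955 is odd.
Digit sum 19, not divisible by 3.
Ends in 5: divisible by 5.

5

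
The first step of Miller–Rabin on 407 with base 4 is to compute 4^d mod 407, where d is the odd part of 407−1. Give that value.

284

407 − 1 = 406 = 2^1 · 203, so d = 203.
4^1 ≡ 4 (mod 407)
4^2 ≡ 4^2 = 16 ≡ 16 (mod 407)
4^4 ≡ 16^2 = 256 ≡ 256 (mod 407)
4^8 ≡ 256^2 = 65536 ≡ 9 (mod 407)
4^16 ≡ 9^2 = 81 ≡ 81 (mod 407)
4^32 ≡ 81^2 = 6561 ≡ 49 (mod 407)
4^64 ≡ 49^2 = 2401 ≡ 366 (mod 407)
4^128 ≡ 366^2 = 133956 ≡ 53 (mod 407)
203 = 128 + 64 + 8 + 2 + 1 in binary powers of 2.
So 4^203 ≡ 53 · 366 · 9 · 16 · 4 ≡ 284 (mod 407).
Squaring chain: 284; never reaches −1, so base 4 is a Miller–Rabin witness that 407 is composite.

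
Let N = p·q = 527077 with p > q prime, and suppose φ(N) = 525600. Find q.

φ(n) = (p−1)(q−1) = n − (p+q) + 1, so p + q = 527077 − 525600 + 1 = 1478.
p and q are the roots of t² − 1478t + 527077 = 0.
Discriminant: 1478² − 4·527077 = 2184484 − 2108308 = 76176; √76176 = 276.
q = (1478 − 276)/2 = 601, p = (1478 + 276)/2 = 877.
Check: 601 · 877 = 527077.

601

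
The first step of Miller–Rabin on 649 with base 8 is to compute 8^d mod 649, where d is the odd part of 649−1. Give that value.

514

649 − 1 = 648 = 2^3 · 81, so d = 81.
8^1 ≡ 8 (mod 649)
8^2 ≡ 8^2 = 64 ≡ 64 (mod 649)
8^4 ≡ 64^2 = 4096 ≡ 202 (mod 649)
8^8 ≡ 202^2 = 40804 ≡ 566 (mod 649)
8^16 ≡ 566^2 = 320356 ≡ 399 (mod 649)
8^32 ≡ 399^2 = 159201 ≡ 196 (mod 649)
8^64 ≡ 196^2 = 38416 ≡ 125 (mod 649)
81 = 64 + 16 + 1 in binary powers of 2.
So 8^81 ≡ 125 · 399 · 8 ≡ 514 (mod 649).
Squaring chain: 514 → 53 → 213; never reaches −1, so base 8 is a Miller–Rabin witness that 649 is composite.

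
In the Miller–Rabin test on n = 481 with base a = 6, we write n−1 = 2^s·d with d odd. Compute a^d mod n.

216

481 − 1 = 480 = 2^5 · 15, so d = 15.
6^1 ≡ 6 (mod 481)
6^2 ≡ 6^2 = 36 ≡ 36 (mod 481)
6^4 ≡ 36^2 = 1296 ≡ 334 (mod 481)
6^8 ≡ 334^2 = 111556 ≡ 445 (mod 481)
15 = 8 + 4 + 2 + 1 in binary powers of 2.
So 6^15 ≡ 445 · 334 · 36 · 6 ≡ 216 (mod 481).
Squaring chain: 216 → 480 → 1 → 1 → 1; reaches −1, so base 6 does not prove 481 composite.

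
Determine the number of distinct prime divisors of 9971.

9971 = 13^2 · 59
9971 = 13^2 · 59, which has 2 distinct prime factors.

2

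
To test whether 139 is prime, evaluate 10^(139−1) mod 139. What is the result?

1

10^1 ≡ 10 (mod 139)
10^2 ≡ 10^2 = 100 ≡ 100 (mod 139)
10^4 ≡ 100^2 = 10000 ≡ 131 (mod 139)
10^8 ≡ 131^2 = 17161 ≡ 64 (mod 139)
10^16 ≡ 64^2 = 4096 ≡ 65 (mod 139)
10^32 ≡ 65^2 = 4225 ≡ 55 (mod 139)
10^64 ≡ 55^2 = 3025 ≡ 106 (mod 139)
10^128 ≡ 106^2 = 11236 ≡ 116 (mod 139)
138 = 128 + 8 + 2 in binary powers of 2.
So 10^138 ≡ 116 · 64 · 100 ≡ 1 (mod 139).
Since the result is 1, base 10 gives no evidence that 139 is composite.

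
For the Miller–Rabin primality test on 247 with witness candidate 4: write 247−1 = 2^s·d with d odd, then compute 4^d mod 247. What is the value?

247 − 1 = 246 = 2^1 · 123, so d = 123.
4^1 ≡ 4 (mod 247)
4^2 ≡ 4^2 = 16 ≡ 16 (mod 247)
4^4 ≡ 16^2 = 256 ≡ 9 (mod 247)
4^8 ≡ 9^2 = 81 ≡ 81 (mod 247)
4^16 ≡ 81^2 = 6561 ≡ 139 (mod 247)
4^32 ≡ 139^2 = 19321 ≡ 55 (mod 247)
4^64 ≡ 55^2 = 3025 ≡ 61 (mod 247)
123 = 64 + 32 + 16 + 8 + 2 + 1 in binary powers of 2.
So 4^123 ≡ 61 · 55 · 139 · 81 · 16 · 4 ≡ 220 (mod 247).
Squaring chain: 220; never reaches −1, so base 4 is a Miller–Rabin witness that 247 is composite.

220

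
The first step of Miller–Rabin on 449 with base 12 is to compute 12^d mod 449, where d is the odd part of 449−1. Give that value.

449 − 1 = 448 = 2^6 · 7, so d = 7.
12^1 ≡ 12 (mod 449)
12^2 ≡ 12^2 = 144 ≡ 144 (mod 449)
12^4 ≡ 144^2 = 20736 ≡ 82 (mod 449)
7 = 4 + 2 + 1 in binary powers of 2.
So 12^7 ≡ 82 · 144 · 12 ≡ 261 (mod 449).
Squaring chain: 261 → 322 → 414 → 327 → 67 → 448; reaches −1, so base 12 does not prove 449 composite.

261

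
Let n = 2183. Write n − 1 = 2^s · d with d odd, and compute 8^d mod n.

1309

2183 − 1 = 2182 = 2^1 · 1091, so d = 1091.
8^1 ≡ 8 (mod 2183)
8^2 ≡ 8^2 = 64 ≡ 64 (mod 2183)
8^4 ≡ 64^2 = 4096 ≡ 1913 (mod 2183)
8^8 ≡ 1913^2 = 3659569 ≡ 861 (mod 2183)
8^16 ≡ 861^2 = 741321 ≡ 1284 (mod 2183)
8^32 ≡ 1284^2 = 1648656 ≡ 491 (mod 2183)
8^64 ≡ 491^2 = 241081 ≡ 951 (mod 2183)
8^128 ≡ 951^2 = 904401 ≡ 639 (mod 2183)
8^256 ≡ 639^2 = 408321 ≡ 100 (mod 2183)
8^512 ≡ 100^2 = 10000 ≡ 1268 (mod 2183)
8^1024 ≡ 1268^2 = 1607824 ≡ 1136 (mod 2183)
1091 = 1024 + 64 + 2 + 1 in binary powers of 2.
So 8^1091 ≡ 1136 · 951 · 64 · 8 ≡ 1309 (mod 2183).
Squaring chain: 1309; never reaches −1, so base 8 is a Miller–Rabin witness that 2183 is composite.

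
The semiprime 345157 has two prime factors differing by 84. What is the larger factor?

Since p = q + 84, we have 345157 = q(q + 84), so q² + 84q − 345157 = 0.
Discriminant: 84² + 4·345157 = 7056 + 1380628 = 1387684; √1387684 = 1178.
q = (−84 + 1178)/2 = 547, and p = q + 84 = 631.
Check: 547 · 631 = 345157.

631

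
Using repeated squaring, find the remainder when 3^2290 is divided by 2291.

3^1 ≡ 3 (mod 2291)
3^2 ≡ 3^2 = 9 ≡ 9 (mod 2291)
3^4 ≡ 9^2 = 81 ≡ 81 (mod 2291)
3^8 ≡ 81^2 = 6561 ≡ 1979 (mod 2291)
3^16 ≡ 1979^2 = 3916441 ≡ 1122 (mod 2291)
3^32 ≡ 1122^2 = 1258884 ≡ 1125 (mod 2291)
3^64 ≡ 1125^2 = 1265625 ≡ 993 (mod 2291)
3^128 ≡ 993^2 = 986049 ≡ 919 (mod 2291)
3^256 ≡ 919^2 = 844561 ≡ 1473 (mod 2291)
3^512 ≡ 1473^2 = 2169729 ≡ 152 (mod 2291)
3^1024 ≡ 152^2 = 23104 ≡ 194 (mod 2291)
3^2048 ≡ 194^2 = 37636 ≡ 980 (mod 2291)
2290 = 2048 + 128 + 64 + 32 + 16 + 2 in binary powers of 2.
So 3^2290 ≡ 980 · 919 · 993 · 1125 · 1122 · 9 ≡ 602 (mod 2291).
Since 602 ≠ 1, base 3 is a Fermat witness: 2291 is composite.

602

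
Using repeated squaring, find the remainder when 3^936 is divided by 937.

1

3^1 ≡ 3 (mod 937)
3^2 ≡ 3^2 = 9 ≡ 9 (mod 937)
3^4 ≡ 9^2 = 81 ≡ 81 (mod 937)
3^8 ≡ 81^2 = 6561 ≡ 2 (mod 937)
3^16 ≡ 2^2 = 4 ≡ 4 (mod 937)
3^32 ≡ 4^2 = 16 ≡ 16 (mod 937)
3^64 ≡ 16^2 = 256 ≡ 256 (mod 937)
3^128 ≡ 256^2 = 65536 ≡ 883 (mod 937)
3^256 ≡ 883^2 = 779689 ≡ 105 (mod 937)
3^512 ≡ 105^2 = 11025 ≡ 718 (mod 937)
936 = 512 + 256 + 128 + 32 + 8 in binary powers of 2.
So 3^936 ≡ 718 · 105 · 883 · 16 · 2 ≡ 1 (mod 937).
Since the result is 1, base 3 gives no evidence that 937 is composite.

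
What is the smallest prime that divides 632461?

632461 is odd.
Digit sum 22, not divisible by 3.
Ends in 1: not divisible by 5.
7: 632461 = 7·90351 + 4
11: 632461 = 11·57496 + 5
13: 632461 = 13·48650 + 11
17: 632461 = 17·37203 + 10
19: 632461 = 19·33287 + 8
23: 632461 = 23·27498 + 7
29: 632461 = 29·21809

29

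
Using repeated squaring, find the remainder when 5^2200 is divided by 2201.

5^1 ≡ 5 (mod 2201)
5^2 ≡ 5^2 = 25 ≡ 25 (mod 2201)
5^4 ≡ 25^2 = 625 ≡ 625 (mod 2201)
5^8 ≡ 625^2 = 390625 ≡ 1048 (mod 2201)
5^16 ≡ 1048^2 = 1098304 ≡ 5 (mod 2201)
5^32 ≡ 5^2 = 25 ≡ 25 (mod 2201)
5^64 ≡ 25^2 = 625 ≡ 625 (mod 2201)
5^128 ≡ 625^2 = 390625 ≡ 1048 (mod 2201)
5^256 ≡ 1048^2 = 1098304 ≡ 5 (mod 2201)
5^512 ≡ 5^2 = 25 ≡ 25 (mod 2201)
5^1024 ≡ 25^2 = 625 ≡ 625 (mod 2201)
5^2048 ≡ 625^2 = 390625 ≡ 1048 (mod 2201)
2200 = 2048 + 128 + 16 + 8 in binary powers of 2.
So 5^2200 ≡ 1048 · 1048 · 5 · 1048 ≡ 1989 (mod 2201).
Since 1989 ≠ 1, base 5 is a Fermat witness: 2201 is composite.

1989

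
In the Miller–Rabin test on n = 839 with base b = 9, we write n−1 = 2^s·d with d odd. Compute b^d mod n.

1

839 − 1 = 838 = 2^1 · 419, so d = 419.
9^1 ≡ 9 (mod 839)
9^2 ≡ 9^2 = 81 ≡ 81 (mod 839)
9^4 ≡ 81^2 = 6561 ≡ 688 (mod 839)
9^8 ≡ 688^2 = 473344 ≡ 148 (mod 839)
9^16 ≡ 148^2 = 21904 ≡ 90 (mod 839)
9^32 ≡ 90^2 = 8100 ≡ 549 (mod 839)
9^64 ≡ 549^2 = 301401 ≡ 200 (mod 839)
9^128 ≡ 200^2 = 40000 ≡ 567 (mod 839)
9^256 ≡ 567^2 = 321489 ≡ 152 (mod 839)
419 = 256 + 128 + 32 + 2 + 1 in binary powers of 2.
So 9^419 ≡ 152 · 567 · 549 · 81 · 9 ≡ 1 (mod 839).
Since 9^d ≡ 1 (mod 839), base 9 does not prove 839 composite.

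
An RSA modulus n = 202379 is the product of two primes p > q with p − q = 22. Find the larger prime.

Since p = q + 22, we have 202379 = q(q + 22), so q² + 22q − 202379 = 0.
Discriminant: 22² + 4·202379 = 484 + 809516 = 810000; √810000 = 900.
q = (−22 + 900)/2 = 439, and p = q + 22 = 461.
Check: 439 · 461 = 202379.

461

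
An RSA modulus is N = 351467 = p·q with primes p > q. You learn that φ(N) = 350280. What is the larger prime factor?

631

φ(n) = (p−1)(q−1) = n − (p+q) + 1, so p + q = 351467 − 350280 + 1 = 1188.
p and q are the roots of t² − 1188t + 351467 = 0.
Discriminant: 1188² − 4·351467 = 1411344 − 1405868 = 5476; √5476 = 74.
q = (1188 − 74)/2 = 557, p = (1188 + 74)/2 = 631.
Check: 557 · 631 = 351467.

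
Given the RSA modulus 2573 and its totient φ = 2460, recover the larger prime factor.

φ(n) = (p−1)(q−1) = n − (p+q) + 1, so p + q = 2573 − 2460 + 1 = 114.
p and q are the roots of t² − 114t + 2573 = 0.
Discriminant: 114² − 4·2573 = 12996 − 10292 = 2704; √2704 = 52.
q = (114 − 52)/2 = 31, p = (114 + 52)/2 = 83.
Check: 31 · 83 = 2573.

83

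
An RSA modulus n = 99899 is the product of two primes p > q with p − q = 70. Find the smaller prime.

283

Since p = q + 70, we have 99899 = q(q + 70), so q² + 70q − 99899 = 0.
Discriminant: 70² + 4·99899 = 4900 + 399596 = 404496; √404496 = 636.
q = (−70 + 636)/2 = 283, and p = q + 70 = 353.
Check: 283 · 353 = 99899.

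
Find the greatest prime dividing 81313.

81313 = 31 · 2623
2623 = 43 · 61
61 is prime.
So 81313 = 31 · 43 · 61; the largest prime factor is 61.

61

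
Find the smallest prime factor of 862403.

862403 is odd.
Digit sum 23, not divisible by 3.
Ends in 3: not divisible by 5.
7: 862403 = 7·123200 + 3
11: 862403 = 11·78400 + 3
13: 862403 = 13·66338 + 9
17: 862403 = 17·50729 + 10
19: 862403 = 19·45389 + 12
23: 862403 = 23·37495 + 18
29: 862403 = 29·29738 + 1
31: 862403 = 31·27819 + 14
37: 862403 = 37·23308 + 7
41: 862403 = 41·21034 + 9
43: 862403 = 43·20055 + 38
47: 862403 = 47·18349

47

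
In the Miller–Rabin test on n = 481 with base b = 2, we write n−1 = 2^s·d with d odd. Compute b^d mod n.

60

481 − 1 = 480 = 2^5 · 15, so d = 15.
2^1 ≡ 2 (mod 481)
2^2 ≡ 2^2 = 4 ≡ 4 (mod 481)
2^4 ≡ 4^2 = 16 ≡ 16 (mod 481)
2^8 ≡ 16^2 = 256 ≡ 256 (mod 481)
15 = 8 + 4 + 2 + 1 in binary powers of 2.
So 2^15 ≡ 256 · 16 · 4 · 2 ≡ 60 (mod 481).
Squaring chain: 60 → 233 → 417 → 248 → 417; never reaches −1, so base 2 is a Miller–Rabin witness that 481 is composite.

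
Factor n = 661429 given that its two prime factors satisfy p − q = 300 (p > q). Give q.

677

Since p = q + 300, we have 661429 = q(q + 300), so q² + 300q − 661429 = 0.
Discriminant: 300² + 4·661429 = 90000 + 2645716 = 2735716; √2735716 = 1654.
q = (−300 + 1654)/2 = 677, and p = q + 300 = 977.
Check: 677 · 977 = 661429.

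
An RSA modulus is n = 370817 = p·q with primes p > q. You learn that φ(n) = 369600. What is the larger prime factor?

617

φ(n) = (p−1)(q−1) = n − (p+q) + 1, so p + q = 370817 − 369600 + 1 = 1218.
p and q are the roots of t² − 1218t + 370817 = 0.
Discriminant: 1218² − 4·370817 = 1483524 − 1483268 = 256; √256 = 16.
q = (1218 − 16)/2 = 601, p = (1218 + 16)/2 = 617.
Check: 601 · 617 = 370817.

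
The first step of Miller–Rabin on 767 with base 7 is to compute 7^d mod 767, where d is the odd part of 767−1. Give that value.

652

767 − 1 = 766 = 2^1 · 383, so d = 383.
7^1 ≡ 7 (mod 767)
7^2 ≡ 7^2 = 49 ≡ 49 (mod 767)
7^4 ≡ 49^2 = 2401 ≡ 100 (mod 767)
7^8 ≡ 100^2 = 10000 ≡ 29 (mod 767)
7^16 ≡ 29^2 = 841 ≡ 74 (mod 767)
7^32 ≡ 74^2 = 5476 ≡ 107 (mod 767)
7^64 ≡ 107^2 = 11449 ≡ 711 (mod 767)
7^128 ≡ 711^2 = 505521 ≡ 68 (mod 767)
7^256 ≡ 68^2 = 4624 ≡ 22 (mod 767)
383 = 256 + 64 + 32 + 16 + 8 + 4 + 2 + 1 in binary powers of 2.
So 7^383 ≡ 22 · 711 · 107 · 74 · 29 · 100 · 49 · 7 ≡ 652 (mod 767).
Squaring chain: 652; never reaches −1, so base 7 is a Miller–Rabin witness that 767 is composite.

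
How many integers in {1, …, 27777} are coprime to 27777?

Factor: 27777 = 3 · 47 · 197.
φ(27777) = (3−1) · (47−1) · (197−1) = 2 · 46 · 196 = 18032.

18032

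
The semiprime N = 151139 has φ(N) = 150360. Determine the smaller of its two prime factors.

φ(n) = (p−1)(q−1) = n − (p+q) + 1, so p + q = 151139 − 150360 + 1 = 780.
p and q are the roots of t² − 780t + 151139 = 0.
Discriminant: 780² − 4·151139 = 608400 − 604556 = 3844; √3844 = 62.
q = (780 − 62)/2 = 359, p = (780 + 62)/2 = 421.
Check: 359 · 421 = 151139.

359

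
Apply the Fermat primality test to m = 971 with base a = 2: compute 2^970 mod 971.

1

2^1 ≡ 2 (mod 971)
2^2 ≡ 2^2 = 4 ≡ 4 (mod 971)
2^4 ≡ 4^2 = 16 ≡ 16 (mod 971)
2^8 ≡ 16^2 = 256 ≡ 256 (mod 971)
2^16 ≡ 256^2 = 65536 ≡ 479 (mod 971)
2^32 ≡ 479^2 = 229441 ≡ 285 (mod 971)
2^64 ≡ 285^2 = 81225 ≡ 632 (mod 971)
2^128 ≡ 632^2 = 399424 ≡ 343 (mod 971)
2^256 ≡ 343^2 = 117649 ≡ 158 (mod 971)
2^512 ≡ 158^2 = 24964 ≡ 689 (mod 971)
970 = 512 + 256 + 128 + 64 + 8 + 2 in binary powers of 2.
So 2^970 ≡ 689 · 158 · 343 · 632 · 256 · 4 ≡ 1 (mod 971).
Since the result is 1, base 2 gives no evidence that 971 is composite.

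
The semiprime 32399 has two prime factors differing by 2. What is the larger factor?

Since p = q + 2, we have 32399 = q(q + 2), so q² + 2q − 32399 = 0.
Discriminant: 2² + 4·32399 = 4 + 129596 = 129600; √129600 = 360.
q = (−2 + 360)/2 = 179, and p = q + 2 = 181.
Check: 179 · 181 = 32399.

181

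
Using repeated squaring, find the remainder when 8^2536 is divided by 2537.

21

8^1 ≡ 8 (mod 2537)
8^2 ≡ 8^2 = 64 ≡ 64 (mod 2537)
8^4 ≡ 64^2 = 4096 ≡ 1559 (mod 2537)
8^8 ≡ 1559^2 = 2430481 ≡ 35 (mod 2537)
8^16 ≡ 35^2 = 1225 ≡ 1225 (mod 2537)
8^32 ≡ 1225^2 = 1500625 ≡ 1258 (mod 2537)
8^64 ≡ 1258^2 = 1582564 ≡ 2013 (mod 2537)
8^128 ≡ 2013^2 = 4052169 ≡ 580 (mod 2537)
8^256 ≡ 580^2 = 336400 ≡ 1516 (mod 2537)
8^512 ≡ 1516^2 = 2298256 ≡ 2271 (mod 2537)
8^1024 ≡ 2271^2 = 5157441 ≡ 2257 (mod 2537)
8^2048 ≡ 2257^2 = 5094049 ≡ 2290 (mod 2537)
2536 = 2048 + 256 + 128 + 64 + 32 + 8 in binary powers of 2.
So 8^2536 ≡ 2290 · 1516 · 580 · 2013 · 1258 · 35 ≡ 21 (mod 2537).
Since 21 ≠ 1, base 8 is a Fermat witness: 2537 is composite.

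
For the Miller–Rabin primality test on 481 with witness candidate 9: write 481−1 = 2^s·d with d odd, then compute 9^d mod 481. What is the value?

417

481 − 1 = 480 = 2^5 · 15, so d = 15.
9^1 ≡ 9 (mod 481)
9^2 ≡ 9^2 = 81 ≡ 81 (mod 481)
9^4 ≡ 81^2 = 6561 ≡ 308 (mod 481)
9^8 ≡ 308^2 = 94864 ≡ 107 (mod 481)
15 = 8 + 4 + 2 + 1 in binary powers of 2.
So 9^15 ≡ 107 · 308 · 81 · 9 ≡ 417 (mod 481).
Squaring chain: 417 → 248 → 417 → 248 → 417; never reaches −1, so base 9 is a Miller–Rabin witness that 481 is composite.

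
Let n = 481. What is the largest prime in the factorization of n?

481 = 13 · 37
37 is prime.
So 481 = 13 · 37; the largest prime factor is 37.

37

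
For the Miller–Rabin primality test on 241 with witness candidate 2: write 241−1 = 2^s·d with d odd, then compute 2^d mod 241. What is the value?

233

241 − 1 = 240 = 2^4 · 15, so d = 15.
2^1 ≡ 2 (mod 241)
2^2 ≡ 2^2 = 4 ≡ 4 (mod 241)
2^4 ≡ 4^2 = 16 ≡ 16 (mod 241)
2^8 ≡ 16^2 = 256 ≡ 15 (mod 241)
15 = 8 + 4 + 2 + 1 in binary powers of 2.
So 2^15 ≡ 15 · 16 · 4 · 2 ≡ 233 (mod 241).
Squaring chain: 233 → 64 → 240 → 1; reaches −1, so base 2 does not prove 241 composite.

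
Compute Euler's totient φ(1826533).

1778400

Factor: 1826533 = 73 · 131 · 191.
φ(1826533) = (73−1) · (131−1) · (191−1) = 72 · 130 · 190 = 1778400.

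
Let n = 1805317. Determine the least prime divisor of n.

47

1805317 is odd.
Digit sum 25, not divisible by 3.
Ends in 7: not divisible by 5.
7: 1805317 = 7·257902 + 3
11: 1805317 = 11·164119 + 8
13: 1805317 = 13·138870 + 7
17: 1805317 = 17·106195 + 2
19: 1805317 = 19·95016 + 13
23: 1805317 = 23·78492 + 1
29: 1805317 = 29·62252 + 9
31: 1805317 = 31·58236 + 1
37: 1805317 = 37·48792 + 13
41: 1805317 = 41·44032 + 5
43: 1805317 = 43·41984 + 5
47: 1805317 = 47·38411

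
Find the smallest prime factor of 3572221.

3572221 is odd.
Digit sum 22, not divisible by 3.
Ends in 1: not divisible by 5.
7: 3572221 = 7·510317 + 2
11: 3572221 = 11·324747 + 4
13: 3572221 = 13·274786 + 3
17: 3572221 = 17·210130 + 11
19: 3572221 = 19·188011 + 12
23: 3572221 = 23·155313 + 22
29: 3572221 = 29·123180 + 1
31: 3572221 = 31·115232 + 29
37: 3572221 = 37·96546 + 19
41: 3572221 = 41·87127 + 14
43: 3572221 = 43·83074 + 39
47: 3572221 = 47·76004 + 33
53: 3572221 = 53·67400 + 21
59: 3572221 = 59·60546 + 7
61: 3572221 = 61·58561

61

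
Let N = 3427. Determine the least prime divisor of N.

3427 is odd.
Digit sum 16, not divisible by 3.
Ends in 7: not divisible by 5.
7: 3427 = 7·489 + 4
11: 3427 = 11·311 + 6
13: 3427 = 13·263 + 8
17: 3427 = 17·201 + 10
19: 3427 = 19·180 + 7
23: 3427 = 23·149

23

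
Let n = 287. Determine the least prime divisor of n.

287 is odd.
Digit sum 17, not divisible by 3.
Ends in 7: not divisible by 5.
7: 287 = 7·41

7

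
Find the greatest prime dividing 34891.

34891 = 23 · 1517
1517 = 37 · 41
41 is prime.
So 34891 = 23 · 37 · 41; the largest prime factor is 41.

41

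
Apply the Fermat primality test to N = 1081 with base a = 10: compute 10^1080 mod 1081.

10^1 ≡ 10 (mod 1081)
10^2 ≡ 10^2 = 100 ≡ 100 (mod 1081)
10^4 ≡ 100^2 = 10000 ≡ 271 (mod 1081)
10^8 ≡ 271^2 = 73441 ≡ 1014 (mod 1081)
10^16 ≡ 1014^2 = 1028196 ≡ 165 (mod 1081)
10^32 ≡ 165^2 = 27225 ≡ 200 (mod 1081)
10^64 ≡ 200^2 = 40000 ≡ 3 (mod 1081)
10^128 ≡ 3^2 = 9 ≡ 9 (mod 1081)
10^256 ≡ 9^2 = 81 ≡ 81 (mod 1081)
10^512 ≡ 81^2 = 6561 ≡ 75 (mod 1081)
10^1024 ≡ 75^2 = 5625 ≡ 220 (mod 1081)
1080 = 1024 + 32 + 16 + 8 in binary powers of 2.
So 10^1080 ≡ 220 · 200 · 165 · 1014 ≡ 813 (mod 1081).
Since 813 ≠ 1, base 10 is a Fermat witness: 1081 is composite.

813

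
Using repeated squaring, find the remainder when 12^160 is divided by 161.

12^1 ≡ 12 (mod 161)
12^2 ≡ 12^2 = 144 ≡ 144 (mod 161)
12^4 ≡ 144^2 = 20736 ≡ 128 (mod 161)
12^8 ≡ 128^2 = 16384 ≡ 123 (mod 161)
12^16 ≡ 123^2 = 15129 ≡ 156 (mod 161)
12^32 ≡ 156^2 = 24336 ≡ 25 (mod 161)
12^64 ≡ 25^2 = 625 ≡ 142 (mod 161)
12^128 ≡ 142^2 = 20164 ≡ 39 (mod 161)
160 = 128 + 32 in binary powers of 2.
So 12^160 ≡ 39 · 25 ≡ 9 (mod 161).
Since 9 ≠ 1, base 12 is a Fermat witness: 161 is composite.

9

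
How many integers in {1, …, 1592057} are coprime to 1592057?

Factor: 1592057 = 73 · 113 · 193.
φ(1592057) = (73−1) · (113−1) · (193−1) = 72 · 112 · 192 = 1548288.

1548288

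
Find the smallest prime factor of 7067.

7067 is odd.
Digit sum 20, not divisible by 3.
Ends in 7: not divisible by 5.
7: 7067 = 7·1009 + 4
11: 7067 = 11·642 + 5
13: 7067 = 13·543 + 8
17: 7067 = 17·415 + 12
19: 7067 = 19·371 + 18
23: 7067 = 23·307 + 6
29: 7067 = 29·243 + 20
31: 7067 = 31·227 + 30
37: 7067 = 37·191

37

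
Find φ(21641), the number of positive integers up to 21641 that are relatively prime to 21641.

19008

Factor: 21641 = 17 · 19 · 67.
φ(21641) = (17−1) · (19−1) · (67−1) = 16 · 18 · 66 = 19008.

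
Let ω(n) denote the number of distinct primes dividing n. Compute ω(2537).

2

2537 = 43 · 59
2537 = 43 · 59, which has 2 distinct prime factors.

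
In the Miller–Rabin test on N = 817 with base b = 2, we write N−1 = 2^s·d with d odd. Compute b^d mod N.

297

817 − 1 = 816 = 2^4 · 51, so d = 51.
2^1 ≡ 2 (mod 817)
2^2 ≡ 2^2 = 4 ≡ 4 (mod 817)
2^4 ≡ 4^2 = 16 ≡ 16 (mod 817)
2^8 ≡ 16^2 = 256 ≡ 256 (mod 817)
2^16 ≡ 256^2 = 65536 ≡ 176 (mod 817)
2^32 ≡ 176^2 = 30976 ≡ 747 (mod 817)
51 = 32 + 16 + 2 + 1 in binary powers of 2.
So 2^51 ≡ 747 · 176 · 4 · 2 ≡ 297 (mod 817).
Squaring chain: 297 → 790 → 729 → 391; never reaches −1, so base 2 is a Miller–Rabin witness that 817 is composite.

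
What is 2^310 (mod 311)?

2^1 ≡ 2 (mod 311)
2^2 ≡ 2^2 = 4 ≡ 4 (mod 311)
2^4 ≡ 4^2 = 16 ≡ 16 (mod 311)
2^8 ≡ 16^2 = 256 ≡ 256 (mod 311)
2^16 ≡ 256^2 = 65536 ≡ 226 (mod 311)
2^32 ≡ 226^2 = 51076 ≡ 72 (mod 311)
2^64 ≡ 72^2 = 5184 ≡ 208 (mod 311)
2^128 ≡ 208^2 = 43264 ≡ 35 (mod 311)
2^256 ≡ 35^2 = 1225 ≡ 292 (mod 311)
310 = 256 + 32 + 16 + 4 + 2 in binary powers of 2.
So 2^310 ≡ 292 · 72 · 226 · 16 · 4 ≡ 1 (mod 311).
Since the result is 1, base 2 gives no evidence that 311 is composite.

1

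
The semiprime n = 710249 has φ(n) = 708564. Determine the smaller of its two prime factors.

823

φ(n) = (p−1)(q−1) = n − (p+q) + 1, so p + q = 710249 − 708564 + 1 = 1686.
p and q are the roots of t² − 1686t + 710249 = 0.
Discriminant: 1686² − 4·710249 = 2842596 − 2840996 = 1600; √1600 = 40.
q = (1686 − 40)/2 = 823, p = (1686 + 40)/2 = 863.
Check: 823 · 863 = 710249.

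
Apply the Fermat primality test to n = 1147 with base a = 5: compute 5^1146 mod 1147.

249

5^1 ≡ 5 (mod 1147)
5^2 ≡ 5^2 = 25 ≡ 25 (mod 1147)
5^4 ≡ 25^2 = 625 ≡ 625 (mod 1147)
5^8 ≡ 625^2 = 390625 ≡ 645 (mod 1147)
5^16 ≡ 645^2 = 416025 ≡ 811 (mod 1147)
5^32 ≡ 811^2 = 657721 ≡ 490 (mod 1147)
5^64 ≡ 490^2 = 240100 ≡ 377 (mod 1147)
5^128 ≡ 377^2 = 142129 ≡ 1048 (mod 1147)
5^256 ≡ 1048^2 = 1098304 ≡ 625 (mod 1147)
5^512 ≡ 625^2 = 390625 ≡ 645 (mod 1147)
5^1024 ≡ 645^2 = 416025 ≡ 811 (mod 1147)
1146 = 1024 + 64 + 32 + 16 + 8 + 2 in binary powers of 2.
So 5^1146 ≡ 811 · 377 · 490 · 811 · 645 · 25 ≡ 249 (mod 1147).
Since 249 ≠ 1, base 5 is a Fermat witness: 1147 is composite.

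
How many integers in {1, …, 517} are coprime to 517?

460

Factor: 517 = 11 · 47.
φ(517) = (11−1) · (47−1) = 10 · 46 = 460.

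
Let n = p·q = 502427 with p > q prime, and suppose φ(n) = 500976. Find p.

φ(n) = (p−1)(q−1) = n − (p+q) + 1, so p + q = 502427 − 500976 + 1 = 1452.
p and q are the roots of t² − 1452t + 502427 = 0.
Discriminant: 1452² − 4·502427 = 2108304 − 2009708 = 98596; √98596 = 314.
q = (1452 − 314)/2 = 569, p = (1452 + 314)/2 = 883.
Check: 569 · 883 = 502427.

883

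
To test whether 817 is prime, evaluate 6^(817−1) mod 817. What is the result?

6^1 ≡ 6 (mod 817)
6^2 ≡ 6^2 = 36 ≡ 36 (mod 817)
6^4 ≡ 36^2 = 1296 ≡ 479 (mod 817)
6^8 ≡ 479^2 = 229441 ≡ 681 (mod 817)
6^16 ≡ 681^2 = 463761 ≡ 522 (mod 817)
6^32 ≡ 522^2 = 272484 ≡ 423 (mod 817)
6^64 ≡ 423^2 = 178929 ≡ 6 (mod 817)
6^128 ≡ 6^2 = 36 ≡ 36 (mod 817)
6^256 ≡ 36^2 = 1296 ≡ 479 (mod 817)
6^512 ≡ 479^2 = 229441 ≡ 681 (mod 817)
816 = 512 + 256 + 32 + 16 in binary powers of 2.
So 6^816 ≡ 681 · 479 · 423 · 522 ≡ 87 (mod 817).
Since 87 ≠ 1, base 6 is a Fermat witness: 817 is composite.

87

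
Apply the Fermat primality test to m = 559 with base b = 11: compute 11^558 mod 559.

11^1 ≡ 11 (mod 559)
11^2 ≡ 11^2 = 121 ≡ 121 (mod 559)
11^4 ≡ 121^2 = 14641 ≡ 107 (mod 559)
11^8 ≡ 107^2 = 11449 ≡ 269 (mod 559)
11^16 ≡ 269^2 = 72361 ≡ 250 (mod 559)
11^32 ≡ 250^2 = 62500 ≡ 451 (mod 559)
11^64 ≡ 451^2 = 203401 ≡ 484 (mod 559)
11^128 ≡ 484^2 = 234256 ≡ 35 (mod 559)
11^256 ≡ 35^2 = 1225 ≡ 107 (mod 559)
11^512 ≡ 107^2 = 11449 ≡ 269 (mod 559)
558 = 512 + 32 + 8 + 4 + 2 in binary powers of 2.
So 11^558 ≡ 269 · 451 · 269 · 107 · 121 ≡ 532 (mod 559).
Since 532 ≠ 1, base 11 is a Fermat witness: 559 is composite.

532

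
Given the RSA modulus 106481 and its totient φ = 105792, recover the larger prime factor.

457

φ(n) = (p−1)(q−1) = n − (p+q) + 1, so p + q = 106481 − 105792 + 1 = 690.
p and q are the roots of t² − 690t + 106481 = 0.
Discriminant: 690² − 4·106481 = 476100 − 425924 = 50176; √50176 = 224.
q = (690 − 224)/2 = 233, p = (690 + 224)/2 = 457.
Check: 233 · 457 = 106481.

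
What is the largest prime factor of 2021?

47

2021 = 43 · 47
47 is prime.
So 2021 = 43 · 47; the largest prime factor is 47.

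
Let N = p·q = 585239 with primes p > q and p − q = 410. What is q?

587

Since p = q + 410, we have 585239 = q(q + 410), so q² + 410q − 585239 = 0.
Discriminant: 410² + 4·585239 = 168100 + 2340956 = 2509056; √2509056 = 1584.
q = (−410 + 1584)/2 = 587, and p = q + 410 = 997.
Check: 587 · 997 = 585239.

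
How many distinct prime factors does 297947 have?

297947 = 13^2 · 1763
1763 = 41 · 43
297947 = 13^2 · 41 · 43, which has 3 distinct prime factors.

3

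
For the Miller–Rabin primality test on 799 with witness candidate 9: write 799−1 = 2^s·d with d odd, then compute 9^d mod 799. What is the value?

784

799 − 1 = 798 = 2^1 · 399, so d = 399.
9^1 ≡ 9 (mod 799)
9^2 ≡ 9^2 = 81 ≡ 81 (mod 799)
9^4 ≡ 81^2 = 6561 ≡ 169 (mod 799)
9^8 ≡ 169^2 = 28561 ≡ 596 (mod 799)
9^16 ≡ 596^2 = 355216 ≡ 460 (mod 799)
9^32 ≡ 460^2 = 211600 ≡ 664 (mod 799)
9^64 ≡ 664^2 = 440896 ≡ 647 (mod 799)
9^128 ≡ 647^2 = 418609 ≡ 732 (mod 799)
9^256 ≡ 732^2 = 535824 ≡ 494 (mod 799)
399 = 256 + 128 + 8 + 4 + 2 + 1 in binary powers of 2.
So 9^399 ≡ 494 · 732 · 596 · 169 · 81 · 9 ≡ 784 (mod 799).
Squaring chain: 784; never reaches −1, so base 9 is a Miller–Rabin witness that 799 is composite.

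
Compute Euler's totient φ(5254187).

5163424

Factor: 5254187 = 149 · 179 · 197.
φ(5254187) = (149−1) · (179−1) · (197−1) = 148 · 178 · 196 = 5163424.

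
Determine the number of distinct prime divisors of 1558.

1558 = 2 · 779
779 = 19 · 41
1558 = 2 · 19 · 41, which has 3 distinct prime factors.

3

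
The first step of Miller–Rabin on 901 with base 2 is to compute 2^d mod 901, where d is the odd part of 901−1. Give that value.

427

901 − 1 = 900 = 2^2 · 225, so d = 225.
2^1 ≡ 2 (mod 901)
2^2 ≡ 2^2 = 4 ≡ 4 (mod 901)
2^4 ≡ 4^2 = 16 ≡ 16 (mod 901)
2^8 ≡ 16^2 = 256 ≡ 256 (mod 901)
2^16 ≡ 256^2 = 65536 ≡ 664 (mod 901)
2^32 ≡ 664^2 = 440896 ≡ 307 (mod 901)
2^64 ≡ 307^2 = 94249 ≡ 545 (mod 901)
2^128 ≡ 545^2 = 297025 ≡ 596 (mod 901)
225 = 128 + 64 + 32 + 1 in binary powers of 2.
So 2^225 ≡ 596 · 545 · 307 · 2 ≡ 427 (mod 901).
Squaring chain: 427 → 327; never reaches −1, so base 2 is a Miller–Rabin witness that 901 is composite.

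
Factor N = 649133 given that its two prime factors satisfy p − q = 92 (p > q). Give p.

Since p = q + 92, we have 649133 = q(q + 92), so q² + 92q − 649133 = 0.
Discriminant: 92² + 4·649133 = 8464 + 2596532 = 2604996; √2604996 = 1614.
q = (−92 + 1614)/2 = 761, and p = q + 92 = 853.
Check: 761 · 853 = 649133.

853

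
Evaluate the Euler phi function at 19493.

19200

Factor: 19493 = 101 · 193.
φ(19493) = (101−1) · (193−1) = 100 · 192 = 19200.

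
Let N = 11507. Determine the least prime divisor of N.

11507 is odd.
Digit sum 14, not divisible by 3.
Ends in 7: not divisible by 5.
7: 11507 = 7·1643 + 6
11: 11507 = 11·1046 + 1
13: 11507 = 13·885 + 2
17: 11507 = 17·676 + 15
19: 11507 = 19·605 + 12
23: 11507 = 23·500 + 7
29: 11507 = 29·396 + 23
31: 11507 = 31·371 + 6
37: 11507 = 37·311

37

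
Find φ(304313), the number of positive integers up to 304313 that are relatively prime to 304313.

286000

Factor: 304313 = 23 · 101 · 131.
φ(304313) = (23−1) · (101−1) · (131−1) = 22 · 100 · 130 = 286000.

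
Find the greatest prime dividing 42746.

42746 = 2 · 21373
21373 = 11 · 1943
1943 = 29 · 67
67 is prime.
So 42746 = 2 · 11 · 29 · 67; the largest prime factor is 67.

67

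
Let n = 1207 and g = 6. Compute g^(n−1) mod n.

6^1 ≡ 6 (mod 1207)
6^2 ≡ 6^2 = 36 ≡ 36 (mod 1207)
6^4 ≡ 36^2 = 1296 ≡ 89 (mod 1207)
6^8 ≡ 89^2 = 7921 ≡ 679 (mod 1207)
6^16 ≡ 679^2 = 461041 ≡ 1174 (mod 1207)
6^32 ≡ 1174^2 = 1378276 ≡ 1089 (mod 1207)
6^64 ≡ 1089^2 = 1185921 ≡ 647 (mod 1207)
6^128 ≡ 647^2 = 418609 ≡ 987 (mod 1207)
6^256 ≡ 987^2 = 974169 ≡ 120 (mod 1207)
6^512 ≡ 120^2 = 14400 ≡ 1123 (mod 1207)
6^1024 ≡ 1123^2 = 1261129 ≡ 1021 (mod 1207)
1206 = 1024 + 128 + 32 + 16 + 4 + 2 in binary powers of 2.
So 6^1206 ≡ 1021 · 987 · 1089 · 1174 · 89 · 36 ≡ 535 (mod 1207).
Since 535 ≠ 1, base 6 is a Fermat witness: 1207 is composite.

535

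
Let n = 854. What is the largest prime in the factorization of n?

61

854 = 2 · 427
427 = 7 · 61
61 is prime.
So 854 = 2 · 7 · 61; the largest prime factor is 61.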